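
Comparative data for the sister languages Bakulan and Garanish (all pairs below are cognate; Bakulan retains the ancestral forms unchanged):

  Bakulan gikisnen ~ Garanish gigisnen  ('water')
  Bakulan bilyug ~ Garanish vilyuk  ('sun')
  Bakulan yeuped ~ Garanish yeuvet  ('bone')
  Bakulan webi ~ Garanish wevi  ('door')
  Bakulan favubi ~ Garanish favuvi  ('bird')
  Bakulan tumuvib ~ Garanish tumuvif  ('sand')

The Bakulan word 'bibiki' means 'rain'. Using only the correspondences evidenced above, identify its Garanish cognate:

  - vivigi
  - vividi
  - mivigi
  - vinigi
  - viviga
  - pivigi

bilyug ~ vilyuk — Bakulan b corresponds to Garanish v word-initially before a front vowel.
webi ~ wevi, favubi ~ favuvi — Bakulan b corresponds to Garanish v between vowels (before a front vowel).
gikisnen ~ gigisnen — Bakulan k corresponds to Garanish g between vowels (before a front vowel).
Applying these to Bakulan 'bibiki':
  bibiki → vibiki   (b→v word-initially before a front vowel)
  vibiki → viviki   (b→v between vowels (before a front vowel))
  viviki → vivigi   (k→g between vowels (before a front vowel))
So the Garanish cognate is 'vivigi'.

vivigi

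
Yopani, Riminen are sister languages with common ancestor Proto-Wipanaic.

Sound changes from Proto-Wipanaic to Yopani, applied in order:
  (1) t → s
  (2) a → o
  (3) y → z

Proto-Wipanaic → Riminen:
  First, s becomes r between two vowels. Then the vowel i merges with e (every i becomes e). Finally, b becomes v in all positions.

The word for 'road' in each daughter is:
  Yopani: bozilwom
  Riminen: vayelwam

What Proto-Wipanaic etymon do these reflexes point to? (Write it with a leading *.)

Position 7: Yopani has o, Riminen has a. Riminen preserves a here (none of its changes turn any other segment into a), so the proto-segment is *a.
Position 2: Yopani has o, Riminen has a. Riminen preserves a here (none of its changes turn any other segment into a), so the proto-segment is *a.
Position 4: Yopani has i, Riminen has e. Yopani preserves i here (none of its changes turn any other segment into i), so the proto-segment is *i.
Verify the candidate proto-form against each daughter:
Yopani: *bayilwam > boyilwom > bozilwom  (by vowel merger, unconditioned shift)
Riminen: *bayilwam
  bayilwam (rule 1 does not apply)
  bayilwam → bayelwam   [vowel merger]
  bayelwam → vayelwam   [unconditioned shift]
  giving Riminen vayelwam.
*bayilwam is the unique common source.

*bayilwam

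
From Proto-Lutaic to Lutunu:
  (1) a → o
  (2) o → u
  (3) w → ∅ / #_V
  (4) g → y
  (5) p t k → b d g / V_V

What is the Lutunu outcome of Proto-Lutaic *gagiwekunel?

Lutunu: *gagiwekunel > gogiwekunel > gugiwekunel > yuyiwekunel > yuyiwegunel  (by vowel merger, vowel merger, unconditioned shift, intervocalic voicing)

yuyiwegunel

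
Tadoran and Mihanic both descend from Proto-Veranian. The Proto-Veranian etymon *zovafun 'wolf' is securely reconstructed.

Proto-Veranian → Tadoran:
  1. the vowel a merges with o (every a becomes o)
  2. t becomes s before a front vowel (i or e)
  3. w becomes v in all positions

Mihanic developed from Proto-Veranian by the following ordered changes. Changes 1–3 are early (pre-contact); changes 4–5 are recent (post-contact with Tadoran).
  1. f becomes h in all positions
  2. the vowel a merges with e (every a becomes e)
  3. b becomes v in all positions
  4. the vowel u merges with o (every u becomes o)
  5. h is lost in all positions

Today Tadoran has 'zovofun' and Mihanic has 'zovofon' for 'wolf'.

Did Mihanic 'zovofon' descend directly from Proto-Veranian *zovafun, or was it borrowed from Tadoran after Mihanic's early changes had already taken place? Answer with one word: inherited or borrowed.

If inherited, *zovafun would pass through all of Mihanic's changes:
Mihanic: *zovafun
  zovafun → zovahun   [unconditioned shift]
  zovahun → zovehun   [vowel merger]
  zovehun (rule 3 does not apply)
  zovehun → zovehon   [vowel merger]
  zovehon → zoveon   [h-loss]
  giving Mihanic zoveon.
If borrowed from Tadoran 'zovofun' after the early changes, it would undergo only the recent ones:
  rule 4 (vowel merger): zovofun → zovofon
  rule 5 (h-loss): no change (zovofon)
  ⇒ as a loan: zovofon
Mihanic 'zovofon' matches the loan outcome 'zovofon', not the inherited 'zoveon' — it skipped the early Mihanic changes, so it was borrowed from Tadoran.

borrowed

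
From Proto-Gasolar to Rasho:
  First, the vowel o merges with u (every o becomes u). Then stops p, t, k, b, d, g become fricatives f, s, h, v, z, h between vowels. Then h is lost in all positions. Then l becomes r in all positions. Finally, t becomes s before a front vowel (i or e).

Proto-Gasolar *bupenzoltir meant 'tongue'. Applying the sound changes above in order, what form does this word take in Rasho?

bufenzursir

Rasho: *bupenzoltir
  bupenzoltir → bupenzultir   [vowel merger]
  bupenzultir → bufenzultir   [intervocalic lenition]
  bufenzultir (rule 3 does not apply)
  bufenzultir → bufenzurtir   [unconditioned shift]
  bufenzurtir → bufenzursir   [palatalisation]
  giving Rasho bufenzursir.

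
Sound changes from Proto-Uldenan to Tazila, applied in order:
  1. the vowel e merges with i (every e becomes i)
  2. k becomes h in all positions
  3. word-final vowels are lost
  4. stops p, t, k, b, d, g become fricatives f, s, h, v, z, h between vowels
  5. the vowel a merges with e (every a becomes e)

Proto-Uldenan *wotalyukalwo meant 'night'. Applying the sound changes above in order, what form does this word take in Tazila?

woselyuhelw

Tazila: *wotalyukalwo
  wotalyukalwo (rule 1 does not apply)
  wotalyukalwo → wotalyuhalwo   [unconditioned shift]
  wotalyuhalwo → wotalyuhalw   [apocope]
  wotalyuhalw → wosalyuhalw   [intervocalic lenition]
  wosalyuhalw → woselyuhelw   [vowel merger]
  giving Tazila woselyuhelw.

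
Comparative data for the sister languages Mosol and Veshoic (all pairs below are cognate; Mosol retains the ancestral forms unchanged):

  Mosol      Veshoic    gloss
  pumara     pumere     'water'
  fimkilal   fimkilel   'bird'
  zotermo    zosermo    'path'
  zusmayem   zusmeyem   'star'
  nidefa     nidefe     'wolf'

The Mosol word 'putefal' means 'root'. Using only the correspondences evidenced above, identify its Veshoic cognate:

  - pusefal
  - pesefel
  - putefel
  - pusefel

pusefel

zotermo ~ zosermo — Mosol t corresponds to Veshoic s between vowels (before a front vowel).
fimkilal ~ fimkilel, zusmayem ~ zusmeyem — Mosol a corresponds to Veshoic e after a consonant, before a consonant other than r, m, n, p, b, f, v.
Applying these to Mosol 'putefal':
  putefal → pusefal   (t→s between vowels (before a front vowel))
  pusefal → pusefel   (a→e after a consonant, before a consonant other than r, m, n, p, b, f, v)
So the Veshoic cognate is 'pusefel'.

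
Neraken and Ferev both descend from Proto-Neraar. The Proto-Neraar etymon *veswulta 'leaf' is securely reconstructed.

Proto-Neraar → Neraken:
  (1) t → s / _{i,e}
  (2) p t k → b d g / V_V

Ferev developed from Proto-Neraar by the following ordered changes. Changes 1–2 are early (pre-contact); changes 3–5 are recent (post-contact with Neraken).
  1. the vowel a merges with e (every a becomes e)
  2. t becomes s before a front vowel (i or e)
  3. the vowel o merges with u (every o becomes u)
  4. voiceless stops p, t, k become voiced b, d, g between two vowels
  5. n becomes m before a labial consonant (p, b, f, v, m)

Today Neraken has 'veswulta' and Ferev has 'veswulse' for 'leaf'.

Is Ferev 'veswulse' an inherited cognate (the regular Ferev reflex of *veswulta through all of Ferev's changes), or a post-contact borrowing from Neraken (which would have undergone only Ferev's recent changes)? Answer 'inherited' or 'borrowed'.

If inherited, *veswulta would pass through all of Ferev's changes:
Ferev: *veswulta
  veswulta → veswulte   [vowel merger]
  veswulte → veswulse   [palatalisation]
  veswulse (rule 3 does not apply)
  veswulse (rule 4 does not apply)
  veswulse (rule 5 does not apply)
  giving Ferev veswulse.
If borrowed from Neraken 'veswulta' after the early changes, it would undergo only the recent ones:
  rule 3 (vowel merger): no change (veswulta)
  rule 4 (intervocalic voicing): no change (veswulta)
  rule 5 (nasal place assimilation): no change (veswulta)
  ⇒ as a loan: veswulta
Ferev 'veswulse' matches the inherited outcome exactly, so it is an inherited cognate, not a loan.

inherited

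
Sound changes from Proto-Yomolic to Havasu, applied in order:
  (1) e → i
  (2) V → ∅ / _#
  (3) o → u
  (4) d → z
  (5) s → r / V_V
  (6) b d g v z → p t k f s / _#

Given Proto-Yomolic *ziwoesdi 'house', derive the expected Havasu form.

Havasu: *ziwoesdi > ziwoisdi > ziwoisd > ziwuisd > ziwuisz > ziwuiss  (by vowel merger, apocope, vowel merger, unconditioned shift, final devoicing)

ziwuiss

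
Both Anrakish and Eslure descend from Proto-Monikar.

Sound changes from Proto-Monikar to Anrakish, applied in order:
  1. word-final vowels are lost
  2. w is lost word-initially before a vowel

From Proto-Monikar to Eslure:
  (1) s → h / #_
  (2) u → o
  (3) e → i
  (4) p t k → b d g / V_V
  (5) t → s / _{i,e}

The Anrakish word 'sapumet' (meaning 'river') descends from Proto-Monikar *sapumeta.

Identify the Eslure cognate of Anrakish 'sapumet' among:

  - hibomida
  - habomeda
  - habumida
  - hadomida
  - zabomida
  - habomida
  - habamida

habomida

Eslure: start from *sapumeta.
  rule 1 (debuccalisation): sapumeta → hapumeta
  rule 2 (vowel merger): hapumeta → hapometa
  rule 3 (vowel merger): hapometa → hapomita
  rule 4 (intervocalic voicing): hapomita → habomida
  rule 5: no change — habomida
  ⇒ Eslure habomida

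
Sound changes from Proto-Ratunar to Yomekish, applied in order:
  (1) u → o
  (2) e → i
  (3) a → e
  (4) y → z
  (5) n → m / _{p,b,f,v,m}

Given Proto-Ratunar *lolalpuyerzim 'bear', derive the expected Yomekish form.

Yomekish: *lolalpuyerzim > lolalpoyerzim > lolalpoyirzim > lolelpoyirzim > lolelpozirzim  (by vowel merger, vowel merger, vowel merger, unconditioned shift)

lolelpozirzim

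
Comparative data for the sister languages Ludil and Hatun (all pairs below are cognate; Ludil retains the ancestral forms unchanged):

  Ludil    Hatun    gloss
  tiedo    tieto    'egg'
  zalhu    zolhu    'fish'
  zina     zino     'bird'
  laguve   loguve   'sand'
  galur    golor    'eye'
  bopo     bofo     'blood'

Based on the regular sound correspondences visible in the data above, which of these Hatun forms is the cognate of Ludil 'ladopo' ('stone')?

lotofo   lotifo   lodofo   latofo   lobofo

zalhu ~ zolhu, laguve ~ loguve — Ludil a corresponds to Hatun o after a consonant, before a consonant other than r, m, n, p, b, f, v.
tiedo ~ tieto — Ludil d corresponds to Hatun t between vowels (before a back vowel).
bopo ~ bofo — Ludil p corresponds to Hatun f between vowels (before a back vowel).
Applying these to Ludil 'ladopo':
  ladopo → lodopo   (a→o after a consonant, before a consonant other than r, m, n, p, b, f, v)
  lodopo → lotopo   (d→t between vowels (before a back vowel))
  lotopo → lotofo   (p→f between vowels (before a back vowel))
So the Hatun cognate is 'lotofo'.

lotofo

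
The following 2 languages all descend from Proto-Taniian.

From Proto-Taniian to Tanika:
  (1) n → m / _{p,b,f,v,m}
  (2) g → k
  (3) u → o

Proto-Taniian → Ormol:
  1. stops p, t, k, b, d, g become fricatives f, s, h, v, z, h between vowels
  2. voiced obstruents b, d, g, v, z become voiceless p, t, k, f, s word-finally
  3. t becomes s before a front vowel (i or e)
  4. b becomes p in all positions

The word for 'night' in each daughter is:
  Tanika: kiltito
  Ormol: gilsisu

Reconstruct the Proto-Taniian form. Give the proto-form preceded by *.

*giltitu

Position 6: Tanika has t, Ormol has s. Tanika preserves t here (none of its changes turn any other segment into t), so the proto-segment is *t.
Position 7: Tanika has o, Ormol has u. Ormol preserves u here (none of its changes turn any other segment into u), so the proto-segment is *u.
Position 1: Tanika has k, Ormol has g. Ormol preserves g here (none of its changes turn any other segment into g), so the proto-segment is *g.
Continuing position by position gives *giltitu; check it forward:
Tanika: *giltitu
  giltitu (rule 1 does not apply)
  giltitu → kiltitu   [unconditioned shift]
  kiltitu → kiltito   [vowel merger]
  giving Tanika kiltito.
Ormol: start from *giltitu.
  rule 1 (intervocalic lenition): giltitu → giltisu
  rule 2: no change — giltisu
  rule 3 (palatalisation): giltisu → gilsisu
  rule 4: no change — gilsisu
  ⇒ Ormol gilsisu
No other proto-form is consistent with every reflex, so the reconstruction is *giltitu.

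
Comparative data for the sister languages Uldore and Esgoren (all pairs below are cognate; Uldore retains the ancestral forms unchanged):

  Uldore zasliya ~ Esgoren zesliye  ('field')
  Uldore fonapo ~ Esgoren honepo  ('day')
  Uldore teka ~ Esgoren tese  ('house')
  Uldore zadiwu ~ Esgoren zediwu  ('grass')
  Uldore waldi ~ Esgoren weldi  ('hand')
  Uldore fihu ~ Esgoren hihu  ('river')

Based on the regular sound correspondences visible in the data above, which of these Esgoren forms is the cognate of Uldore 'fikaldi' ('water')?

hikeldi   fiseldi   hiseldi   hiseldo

hiseldi

fihu ~ hihu — Uldore f corresponds to Esgoren h word-initially before a front vowel.
teka ~ tese — Uldore k corresponds to Esgoren s between vowels (before a back vowel).
zasliya ~ zesliye, zadiwu ~ zediwu — Uldore a corresponds to Esgoren e after a consonant, before a consonant other than r, m, n, p, b, f, v.
Applying these to Uldore 'fikaldi':
  fikaldi → hikaldi   (f→h word-initially before a front vowel)
  hikaldi → hisaldi   (k→s between vowels (before a back vowel))
  hisaldi → hiseldi   (a→e after a consonant, before a consonant other than r, m, n, p, b, f, v)
So the Esgoren cognate is 'hiseldi'.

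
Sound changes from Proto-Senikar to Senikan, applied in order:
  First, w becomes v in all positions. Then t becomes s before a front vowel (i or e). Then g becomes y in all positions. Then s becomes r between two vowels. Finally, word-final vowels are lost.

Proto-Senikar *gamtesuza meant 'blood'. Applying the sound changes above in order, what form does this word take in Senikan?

yamseruz

Senikan: *gamtesuza > gamsesuza > yamsesuza > yamseruza > yamseruz  (by palatalisation, unconditioned shift, rhotacism, apocope)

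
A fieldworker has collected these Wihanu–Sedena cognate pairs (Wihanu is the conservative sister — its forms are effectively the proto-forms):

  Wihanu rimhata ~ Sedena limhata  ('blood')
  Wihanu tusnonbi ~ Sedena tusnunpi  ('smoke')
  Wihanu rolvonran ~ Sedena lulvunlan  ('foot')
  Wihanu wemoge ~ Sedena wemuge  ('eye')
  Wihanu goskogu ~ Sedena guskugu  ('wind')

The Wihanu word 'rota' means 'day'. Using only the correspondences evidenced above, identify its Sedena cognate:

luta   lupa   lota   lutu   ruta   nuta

rolvonran ~ lulvunlan — Wihanu r corresponds to Sedena l word-initially before a back vowel.
rolvonran ~ lulvunlan, wemoge ~ wemuge — Wihanu o corresponds to Sedena u after a consonant, before a consonant other than r, m, n, p, b, f, v.
Applying these to Wihanu 'rota':
  rota → lota   (r→l word-initially before a back vowel)
  lota → luta   (o→u after a consonant, before a consonant other than r, m, n, p, b, f, v)
So the Sedena cognate is 'luta'.

luta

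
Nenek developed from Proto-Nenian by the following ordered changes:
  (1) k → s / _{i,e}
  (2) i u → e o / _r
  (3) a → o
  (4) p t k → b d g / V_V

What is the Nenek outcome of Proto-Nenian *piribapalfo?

peribobolfo

Nenek: start from *piribapalfo.
  rule 1: no change — piribapalfo
  rule 2 (pre-rhotic lowering): piribapalfo → peribapalfo
  rule 3 (vowel merger): peribapalfo → peribopolfo
  rule 4 (intervocalic voicing): peribopolfo → peribobolfo
  ⇒ Nenek peribobolfo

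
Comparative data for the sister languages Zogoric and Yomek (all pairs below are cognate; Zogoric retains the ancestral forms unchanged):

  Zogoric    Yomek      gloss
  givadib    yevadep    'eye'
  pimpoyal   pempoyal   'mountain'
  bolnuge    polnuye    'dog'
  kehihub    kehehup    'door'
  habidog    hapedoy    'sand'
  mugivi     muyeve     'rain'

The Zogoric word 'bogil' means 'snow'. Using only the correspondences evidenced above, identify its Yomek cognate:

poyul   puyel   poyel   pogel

bolnuge ~ polnuye — Zogoric b corresponds to Yomek p word-initially before a back vowel.
mugivi ~ muyeve — Zogoric g corresponds to Yomek y between vowels (before a front vowel).
kehihub ~ kehehup, habidog ~ hapedoy — Zogoric i corresponds to Yomek e after a consonant, before a consonant other than r, m, n, p, b, f, v.
Applying these to Zogoric 'bogil':
  bogil → pogil   (b→p word-initially before a back vowel)
  pogil → poyil   (g→y between vowels (before a front vowel))
  poyil → poyel   (i→e after a consonant, before a consonant other than r, m, n, p, b, f, v)
So the Yomek cognate is 'poyel'.

poyel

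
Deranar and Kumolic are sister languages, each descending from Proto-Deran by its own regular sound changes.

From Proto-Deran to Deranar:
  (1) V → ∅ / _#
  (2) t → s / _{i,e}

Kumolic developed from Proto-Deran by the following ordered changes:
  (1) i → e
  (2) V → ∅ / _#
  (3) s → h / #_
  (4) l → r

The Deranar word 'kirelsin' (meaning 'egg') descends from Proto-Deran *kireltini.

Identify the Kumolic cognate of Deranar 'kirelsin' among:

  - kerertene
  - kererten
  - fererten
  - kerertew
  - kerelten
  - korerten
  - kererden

Kumolic: start from *kireltini.
  rule 1 (vowel merger): kireltini → kereltene
  rule 2 (apocope): kereltene → kerelten
  rule 3: no change — kerelten
  rule 4 (unconditioned shift): kerelten → kererten
  ⇒ Kumolic kererten
The other candidates each miss or misapply at least one Kumolic change.

kererten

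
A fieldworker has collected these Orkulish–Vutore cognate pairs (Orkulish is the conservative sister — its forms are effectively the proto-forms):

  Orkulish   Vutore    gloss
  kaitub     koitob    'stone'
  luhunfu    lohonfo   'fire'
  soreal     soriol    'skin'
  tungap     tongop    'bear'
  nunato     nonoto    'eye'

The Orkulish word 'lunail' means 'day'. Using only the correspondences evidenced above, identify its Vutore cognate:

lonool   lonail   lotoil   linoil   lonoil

luhunfu ~ lohonfo, tungap ~ tongop — Orkulish u corresponds to Vutore o after a consonant, before a nasal.
kaitub ~ koitob — Orkulish a corresponds to Vutore o after a consonant, before a front vowel.
Applying these to Orkulish 'lunail':
  lunail → lonail   (u→o after a consonant, before a nasal)
  lonail → lonoil   (a→o after a consonant, before a front vowel)
So the Vutore cognate is 'lonoil'.

lonoil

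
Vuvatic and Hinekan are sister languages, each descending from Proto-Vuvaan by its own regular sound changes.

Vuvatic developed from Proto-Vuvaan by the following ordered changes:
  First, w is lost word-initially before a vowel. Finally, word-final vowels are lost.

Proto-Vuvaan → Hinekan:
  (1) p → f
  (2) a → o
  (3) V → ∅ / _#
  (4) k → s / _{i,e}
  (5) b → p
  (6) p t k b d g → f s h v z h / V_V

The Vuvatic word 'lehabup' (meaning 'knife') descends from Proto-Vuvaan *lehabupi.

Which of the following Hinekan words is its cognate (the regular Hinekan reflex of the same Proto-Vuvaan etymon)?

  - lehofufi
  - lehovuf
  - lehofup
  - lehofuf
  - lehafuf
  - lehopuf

Hinekan: *lehabupi > lehabufi > lehobufi > lehobuf > lehopuf > lehofuf  (by unconditioned shift, vowel merger, apocope, unconditioned shift, intervocalic lenition)
The other candidates each miss or misapply at least one Hinekan change.

lehofuf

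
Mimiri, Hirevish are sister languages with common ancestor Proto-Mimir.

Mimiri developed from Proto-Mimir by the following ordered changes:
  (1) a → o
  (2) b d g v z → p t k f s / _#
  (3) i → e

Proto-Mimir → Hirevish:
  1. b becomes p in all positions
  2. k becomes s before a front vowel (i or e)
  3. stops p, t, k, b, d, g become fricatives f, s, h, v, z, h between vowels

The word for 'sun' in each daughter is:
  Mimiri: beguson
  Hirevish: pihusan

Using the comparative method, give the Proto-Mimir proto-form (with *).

*bigusan

Position 3: Mimiri has g, Hirevish has h. Mimiri preserves g here (none of its changes turn any other segment into g), so the proto-segment is *g.
Position 1: Mimiri has b, Hirevish has p. Mimiri preserves b here (none of its changes turn any other segment into b), so the proto-segment is *b.
Position 6: Mimiri has o, Hirevish has a. Hirevish preserves a here (none of its changes turn any other segment into a), so the proto-segment is *a.
This points to *bigusan. Verify forward in each daughter:
Mimiri: start from *bigusan.
  rule 1 (vowel merger): bigusan → biguson
  rule 2: no change — biguson
  rule 3 (vowel merger): biguson → beguson
  ⇒ Mimiri beguson
Hirevish: start from *bigusan.
  rule 1 (unconditioned shift): bigusan → pigusan
  rule 2: no change — pigusan
  rule 3 (intervocalic lenition): pigusan → pihusan
  ⇒ Hirevish pihusan
*bigusan is the unique common source.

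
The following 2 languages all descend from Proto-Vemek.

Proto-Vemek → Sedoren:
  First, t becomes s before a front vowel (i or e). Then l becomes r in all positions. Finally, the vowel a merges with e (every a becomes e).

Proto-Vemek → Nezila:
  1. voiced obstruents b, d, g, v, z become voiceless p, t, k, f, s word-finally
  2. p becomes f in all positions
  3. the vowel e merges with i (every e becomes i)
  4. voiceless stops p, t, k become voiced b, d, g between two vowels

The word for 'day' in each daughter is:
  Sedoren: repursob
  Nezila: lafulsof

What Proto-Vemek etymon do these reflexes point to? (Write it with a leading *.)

Position 2: Sedoren has e, Nezila has a. Nezila preserves a here (none of its changes turn any other segment into a), so the proto-segment is *a.
Position 5: Sedoren has r, Nezila has l. Nezila preserves l here (none of its changes turn any other segment into l), so the proto-segment is *l.
This points to *lapulsob. Verify forward in each daughter:
Sedoren: start from *lapulsob.
  rule 1: no change — lapulsob
  rule 2 (unconditioned shift): lapulsob → rapursob
  rule 3 (vowel merger): rapursob → repursob
  ⇒ Sedoren repursob
Nezila: *lapulsob
  lapulsob → lapulsop   [final devoicing]
  lapulsop → lafulsof   [unconditioned shift]
  lafulsof (rule 3 does not apply)
  lafulsof (rule 4 does not apply)
  giving Nezila lafulsof.
No other proto-form is consistent with every reflex, so the reconstruction is *lapulsob.

*lapulsob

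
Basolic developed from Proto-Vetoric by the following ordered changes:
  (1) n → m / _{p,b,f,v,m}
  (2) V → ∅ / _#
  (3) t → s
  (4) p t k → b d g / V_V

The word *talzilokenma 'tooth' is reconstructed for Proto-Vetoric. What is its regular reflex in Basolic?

Basolic: start from *talzilokenma.
  rule 1 (nasal place assimilation): talzilokenma → talzilokemma
  rule 2 (apocope): talzilokemma → talzilokemm
  rule 3 (unconditioned shift): talzilokemm → salzilokemm
  rule 4 (intervocalic voicing): salzilokemm → salzilogemm
  ⇒ Basolic salzilogemm

salzilogemm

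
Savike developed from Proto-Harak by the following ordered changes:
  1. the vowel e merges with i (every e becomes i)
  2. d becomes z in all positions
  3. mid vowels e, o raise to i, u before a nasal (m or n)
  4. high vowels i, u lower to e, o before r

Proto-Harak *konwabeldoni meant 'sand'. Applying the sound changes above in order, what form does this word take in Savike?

kunwabilzuni

Savike: start from *konwabeldoni.
  rule 1 (vowel merger): konwabeldoni → konwabildoni
  rule 2 (unconditioned shift): konwabildoni → konwabilzoni
  rule 3 (pre-nasal raising): konwabilzoni → kunwabilzuni
  rule 4: no change — kunwabilzuni
  ⇒ Savike kunwabilzuni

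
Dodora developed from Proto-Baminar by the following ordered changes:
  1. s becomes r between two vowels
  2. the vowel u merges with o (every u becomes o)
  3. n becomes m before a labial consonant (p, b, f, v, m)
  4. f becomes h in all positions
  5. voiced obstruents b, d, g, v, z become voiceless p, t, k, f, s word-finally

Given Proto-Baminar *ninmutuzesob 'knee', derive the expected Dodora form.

Dodora: *ninmutuzesob > ninmutuzerob > ninmotozerob > nimmotozerob > nimmotozerop  (by rhotacism, vowel merger, nasal place assimilation, final devoicing)

nimmotozerop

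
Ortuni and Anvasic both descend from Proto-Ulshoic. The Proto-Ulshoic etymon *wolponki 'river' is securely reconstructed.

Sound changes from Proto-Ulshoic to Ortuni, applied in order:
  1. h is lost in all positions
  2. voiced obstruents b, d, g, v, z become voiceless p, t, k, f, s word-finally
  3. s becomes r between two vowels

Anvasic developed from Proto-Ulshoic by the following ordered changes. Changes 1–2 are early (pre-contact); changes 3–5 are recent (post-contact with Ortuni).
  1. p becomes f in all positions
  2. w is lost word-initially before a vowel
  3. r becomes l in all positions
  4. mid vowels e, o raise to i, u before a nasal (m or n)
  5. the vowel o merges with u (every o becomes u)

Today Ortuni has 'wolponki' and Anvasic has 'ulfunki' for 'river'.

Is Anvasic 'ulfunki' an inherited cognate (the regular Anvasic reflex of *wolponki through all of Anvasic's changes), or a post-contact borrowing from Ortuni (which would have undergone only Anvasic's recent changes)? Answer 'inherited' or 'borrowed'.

inherited

If inherited, *wolponki would pass through all of Anvasic's changes:
Anvasic: *wolponki > wolfonki > olfonki > olfunki > ulfunki  (by unconditioned shift, glide loss, pre-nasal raising, vowel merger)
If borrowed from Ortuni 'wolponki' after the early changes, it would undergo only the recent ones:
  rule 3 (unconditioned shift): no change (wolponki)
  rule 4 (pre-nasal raising): wolponki → wolpunki
  rule 5 (vowel merger): wolpunki → wulpunki
  ⇒ as a loan: wulpunki
Anvasic 'ulfunki' matches the inherited outcome exactly, so it is an inherited cognate, not a loan.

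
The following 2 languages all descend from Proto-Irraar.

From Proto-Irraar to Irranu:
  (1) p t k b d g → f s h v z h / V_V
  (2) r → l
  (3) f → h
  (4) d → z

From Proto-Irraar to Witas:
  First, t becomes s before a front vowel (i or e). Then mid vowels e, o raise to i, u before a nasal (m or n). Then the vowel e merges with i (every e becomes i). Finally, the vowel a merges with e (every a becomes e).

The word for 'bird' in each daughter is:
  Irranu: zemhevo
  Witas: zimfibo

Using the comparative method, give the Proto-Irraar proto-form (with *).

Position 6: Irranu has v, Witas has b. Witas preserves b here (none of its changes turn any other segment into b), so the proto-segment is *b.
Position 5: Irranu has e, Witas has i. Irranu preserves e here (none of its changes turn any other segment into e), so the proto-segment is *e.
Position 4: Irranu has h, Witas has f. Witas preserves f here (none of its changes turn any other segment into f), so the proto-segment is *f.
This points to *zemfebo. Verify forward in each daughter:
Irranu: start from *zemfebo.
  rule 1 (intervocalic lenition): zemfebo → zemfevo
  rule 2: no change — zemfevo
  rule 3 (unconditioned shift): zemfevo → zemhevo
  rule 4: no change — zemhevo
  ⇒ Irranu zemhevo
Witas: start from *zemfebo.
  rule 1: no change — zemfebo
  rule 2 (pre-nasal raising): zemfebo → zimfebo
  rule 3 (vowel merger): zimfebo → zimfibo
  rule 4: no change — zimfibo
  ⇒ Witas zimfibo
Only *zemfebo yields all of Irranu zemhevo, Witas zimfibo.

*zemfebo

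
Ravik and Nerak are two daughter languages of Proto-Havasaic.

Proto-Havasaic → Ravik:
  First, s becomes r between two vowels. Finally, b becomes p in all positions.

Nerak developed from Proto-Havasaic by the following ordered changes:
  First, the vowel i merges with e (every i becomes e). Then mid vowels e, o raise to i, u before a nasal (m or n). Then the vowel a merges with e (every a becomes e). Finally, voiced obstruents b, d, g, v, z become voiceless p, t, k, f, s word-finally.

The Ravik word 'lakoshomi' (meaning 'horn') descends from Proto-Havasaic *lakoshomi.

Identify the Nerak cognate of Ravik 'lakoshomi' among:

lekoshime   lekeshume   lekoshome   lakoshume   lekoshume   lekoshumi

Nerak: *lakoshomi > lakoshome > lakoshume > lekoshume  (by vowel merger, pre-nasal raising, vowel merger)
Among the options, 'lekoshume' alone shows every Nerak change applied in order.

lekoshume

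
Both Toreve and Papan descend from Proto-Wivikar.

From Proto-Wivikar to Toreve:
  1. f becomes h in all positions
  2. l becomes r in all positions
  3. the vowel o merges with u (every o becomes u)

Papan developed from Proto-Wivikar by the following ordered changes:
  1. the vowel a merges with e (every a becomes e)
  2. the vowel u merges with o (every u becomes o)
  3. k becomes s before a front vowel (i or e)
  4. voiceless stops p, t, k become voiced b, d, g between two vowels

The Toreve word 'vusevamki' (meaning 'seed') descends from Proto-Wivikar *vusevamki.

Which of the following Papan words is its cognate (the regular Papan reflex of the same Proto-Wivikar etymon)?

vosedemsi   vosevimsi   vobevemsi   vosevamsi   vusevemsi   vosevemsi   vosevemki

vosevemsi

Papan: *vusevamki > vusevemki > vosevemki > vosevemsi  (by vowel merger, vowel merger, palatalisation)
Only 'vosevemsi' matches the regular Papan development of *vusevamki.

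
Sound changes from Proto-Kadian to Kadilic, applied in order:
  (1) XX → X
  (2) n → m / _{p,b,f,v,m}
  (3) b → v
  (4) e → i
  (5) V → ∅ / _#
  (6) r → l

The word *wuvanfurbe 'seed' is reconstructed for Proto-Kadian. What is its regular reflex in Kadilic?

wuvamfulv

Kadilic: *wuvanfurbe
  wuvanfurbe (rule 1 does not apply)
  wuvanfurbe → wuvamfurbe   [nasal place assimilation]
  wuvamfurbe → wuvamfurve   [unconditioned shift]
  wuvamfurve → wuvamfurvi   [vowel merger]
  wuvamfurvi → wuvamfurv   [apocope]
  wuvamfurv → wuvamfulv   [unconditioned shift]
  giving Kadilic wuvamfulv.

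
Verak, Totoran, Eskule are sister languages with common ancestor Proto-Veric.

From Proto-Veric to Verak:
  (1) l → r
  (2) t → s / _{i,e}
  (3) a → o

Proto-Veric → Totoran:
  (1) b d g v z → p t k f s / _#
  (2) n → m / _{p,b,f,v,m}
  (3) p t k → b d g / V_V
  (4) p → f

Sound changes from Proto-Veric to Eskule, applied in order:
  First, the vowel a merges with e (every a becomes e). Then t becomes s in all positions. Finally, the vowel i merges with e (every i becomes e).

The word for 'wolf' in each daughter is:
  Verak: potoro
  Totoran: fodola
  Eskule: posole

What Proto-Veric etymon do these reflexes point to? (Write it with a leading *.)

*potola

Position 3: Verak has t, Totoran has d, Eskule has s. Verak preserves t here (none of its changes turn any other segment into t), so the proto-segment is *t.
Position 5: Verak has r, Totoran has l, Eskule has l. Totoran preserves l here (none of its changes turn any other segment into l), so the proto-segment is *l.
Verify the candidate proto-form against each daughter:
Verak: start from *potola.
  rule 1 (unconditioned shift): potola → potora
  rule 2: no change — potora
  rule 3 (vowel merger): potora → potoro
  ⇒ Verak potoro
Totoran: *potola > podola > fodola  (by intervocalic voicing, unconditioned shift)
Eskule: *potola > potole > posole  (by vowel merger, unconditioned shift)
Only *potola yields all of Verak potoro, Totoran fodola, Eskule posole.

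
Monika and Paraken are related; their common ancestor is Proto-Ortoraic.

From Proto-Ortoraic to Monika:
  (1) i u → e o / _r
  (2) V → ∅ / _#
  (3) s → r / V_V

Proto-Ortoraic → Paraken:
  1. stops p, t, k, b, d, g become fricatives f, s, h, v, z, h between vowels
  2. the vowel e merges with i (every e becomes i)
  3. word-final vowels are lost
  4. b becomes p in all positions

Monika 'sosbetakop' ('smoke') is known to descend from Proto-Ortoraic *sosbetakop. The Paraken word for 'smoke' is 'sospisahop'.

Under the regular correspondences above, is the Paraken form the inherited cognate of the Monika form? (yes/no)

Derive the expected Paraken reflex of *sosbetakop:
Paraken: *sosbetakop > sosbesahop > sosbisahop > sospisahop  (by intervocalic lenition, vowel merger, unconditioned shift)
Paraken 'sospisahop' matches the regular reflex exactly, so the pair is cognate.

yes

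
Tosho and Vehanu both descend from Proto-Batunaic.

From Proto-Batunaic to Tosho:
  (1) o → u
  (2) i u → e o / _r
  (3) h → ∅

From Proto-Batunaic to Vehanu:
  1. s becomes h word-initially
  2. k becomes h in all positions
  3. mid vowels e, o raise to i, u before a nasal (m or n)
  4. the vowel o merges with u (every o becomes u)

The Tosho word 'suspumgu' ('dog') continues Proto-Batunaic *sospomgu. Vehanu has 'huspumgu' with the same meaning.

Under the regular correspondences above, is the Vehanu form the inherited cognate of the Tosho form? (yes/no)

yes

Derive the expected Vehanu reflex of *sospomgu:
Vehanu: start from *sospomgu.
  rule 1 (debuccalisation): sospomgu → hospomgu
  rule 2: no change — hospomgu
  rule 3 (pre-nasal raising): hospomgu → hospumgu
  rule 4 (vowel merger): hospumgu → huspumgu
  ⇒ Vehanu huspumgu
Vehanu 'huspumgu' matches the regular reflex exactly, so the pair is cognate.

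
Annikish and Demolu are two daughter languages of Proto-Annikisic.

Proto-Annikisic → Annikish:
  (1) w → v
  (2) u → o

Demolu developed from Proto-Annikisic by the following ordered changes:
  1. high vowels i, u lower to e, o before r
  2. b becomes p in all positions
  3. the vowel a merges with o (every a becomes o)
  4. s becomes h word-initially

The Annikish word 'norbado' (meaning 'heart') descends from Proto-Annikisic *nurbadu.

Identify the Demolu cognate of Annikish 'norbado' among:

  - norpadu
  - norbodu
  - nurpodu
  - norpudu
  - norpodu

Demolu: *nurbadu
  nurbadu → norbadu   [pre-rhotic lowering]
  norbadu → norpadu   [unconditioned shift]
  norpadu → norpodu   [vowel merger]
  norpodu (rule 4 does not apply)
  giving Demolu norpodu.
Only 'norpodu' matches the regular Demolu development of *nurbadu.

norpodu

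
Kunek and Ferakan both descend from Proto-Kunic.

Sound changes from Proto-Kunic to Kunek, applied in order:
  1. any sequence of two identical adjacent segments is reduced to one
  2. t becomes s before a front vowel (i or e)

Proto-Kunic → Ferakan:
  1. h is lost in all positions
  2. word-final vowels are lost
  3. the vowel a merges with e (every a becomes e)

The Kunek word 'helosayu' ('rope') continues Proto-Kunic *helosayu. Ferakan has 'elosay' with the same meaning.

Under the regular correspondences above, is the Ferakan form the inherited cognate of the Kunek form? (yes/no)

Derive the expected Ferakan reflex of *helosayu:
Ferakan: *helosayu
  helosayu → elosayu   [h-loss]
  elosayu → elosay   [apocope]
  elosay → elosey   [vowel merger]
  giving Ferakan elosey.
The regular Ferakan reflex would be 'elosey', but the attested form is 'elosay'. The correspondence is irregular, so they are not cognates (the Ferakan form has a different source).

no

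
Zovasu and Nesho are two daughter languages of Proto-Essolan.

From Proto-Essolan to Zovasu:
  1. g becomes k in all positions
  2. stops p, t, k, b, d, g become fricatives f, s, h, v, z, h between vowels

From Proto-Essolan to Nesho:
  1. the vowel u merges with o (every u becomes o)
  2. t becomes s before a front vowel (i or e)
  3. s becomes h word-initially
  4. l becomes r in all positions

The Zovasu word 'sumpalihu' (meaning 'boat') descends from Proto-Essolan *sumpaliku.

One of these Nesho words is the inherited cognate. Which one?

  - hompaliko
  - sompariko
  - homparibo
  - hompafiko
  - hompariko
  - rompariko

Nesho: *sumpaliku
  sumpaliku → sompaliko   [vowel merger]
  sompaliko (rule 2 does not apply)
  sompaliko → hompaliko   [debuccalisation]
  hompaliko → hompariko   [unconditioned shift]
  giving Nesho hompariko.
The other candidates each miss or misapply at least one Nesho change.

hompariko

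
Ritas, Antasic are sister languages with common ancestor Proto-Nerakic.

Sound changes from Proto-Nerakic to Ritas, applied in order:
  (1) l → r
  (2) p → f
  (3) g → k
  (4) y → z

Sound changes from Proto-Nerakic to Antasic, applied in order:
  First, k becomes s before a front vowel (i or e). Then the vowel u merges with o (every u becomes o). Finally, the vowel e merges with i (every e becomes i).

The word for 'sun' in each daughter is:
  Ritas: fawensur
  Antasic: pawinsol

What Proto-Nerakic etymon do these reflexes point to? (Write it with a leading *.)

*pawensul

Position 8: Ritas has r, Antasic has l. Antasic preserves l here (none of its changes turn any other segment into l), so the proto-segment is *l.
Position 7: Ritas has u, Antasic has o. Ritas preserves u here (none of its changes turn any other segment into u), so the proto-segment is *u.
Position 4: Ritas has e, Antasic has i. Ritas preserves e here (none of its changes turn any other segment into e), so the proto-segment is *e.
This points to *pawensul. Verify forward in each daughter:
Ritas: *pawensul > pawensur > fawensur  (by unconditioned shift, unconditioned shift)
Antasic: start from *pawensul.
  rule 1: no change — pawensul
  rule 2 (vowel merger): pawensul → pawensol
  rule 3 (vowel merger): pawensol → pawinsol
  ⇒ Antasic pawinsol
No other proto-form is consistent with every reflex, so the reconstruction is *pawensul.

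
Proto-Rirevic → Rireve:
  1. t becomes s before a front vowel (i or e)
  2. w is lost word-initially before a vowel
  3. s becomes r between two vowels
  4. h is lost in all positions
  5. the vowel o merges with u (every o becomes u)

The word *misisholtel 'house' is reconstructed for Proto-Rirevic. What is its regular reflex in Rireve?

mirisulsel

Rireve: start from *misisholtel.
  rule 1 (palatalisation): misisholtel → misisholsel
  rule 2: no change — misisholsel
  rule 3 (rhotacism): misisholsel → mirisholsel
  rule 4 (h-loss): mirisholsel → mirisolsel
  rule 5 (vowel merger): mirisolsel → mirisulsel
  ⇒ Rireve mirisulsel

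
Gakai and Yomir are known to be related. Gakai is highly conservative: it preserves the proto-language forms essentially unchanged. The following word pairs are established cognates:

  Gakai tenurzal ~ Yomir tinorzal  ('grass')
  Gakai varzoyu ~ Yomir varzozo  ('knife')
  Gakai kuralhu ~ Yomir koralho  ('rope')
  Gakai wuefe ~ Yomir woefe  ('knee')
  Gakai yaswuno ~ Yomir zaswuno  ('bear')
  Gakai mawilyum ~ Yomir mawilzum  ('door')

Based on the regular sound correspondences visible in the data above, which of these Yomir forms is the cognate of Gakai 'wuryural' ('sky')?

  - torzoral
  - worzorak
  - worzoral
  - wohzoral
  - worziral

tenurzal ~ tinorzal, kuralhu ~ koralho — Gakai u corresponds to Yomir o after a consonant, before r.
mawilyum ~ mawilzum — Gakai y corresponds to Yomir z after a consonant, before a back vowel.
Applying these to Gakai 'wuryural':
  wuryural → woryural   (u→o after a consonant, before r)
  woryural → worzural   (y→z after a consonant, before a back vowel)
  worzural → worzoral   (u→o after a consonant, before r)
So the Yomir cognate is 'worzoral'.

worzoral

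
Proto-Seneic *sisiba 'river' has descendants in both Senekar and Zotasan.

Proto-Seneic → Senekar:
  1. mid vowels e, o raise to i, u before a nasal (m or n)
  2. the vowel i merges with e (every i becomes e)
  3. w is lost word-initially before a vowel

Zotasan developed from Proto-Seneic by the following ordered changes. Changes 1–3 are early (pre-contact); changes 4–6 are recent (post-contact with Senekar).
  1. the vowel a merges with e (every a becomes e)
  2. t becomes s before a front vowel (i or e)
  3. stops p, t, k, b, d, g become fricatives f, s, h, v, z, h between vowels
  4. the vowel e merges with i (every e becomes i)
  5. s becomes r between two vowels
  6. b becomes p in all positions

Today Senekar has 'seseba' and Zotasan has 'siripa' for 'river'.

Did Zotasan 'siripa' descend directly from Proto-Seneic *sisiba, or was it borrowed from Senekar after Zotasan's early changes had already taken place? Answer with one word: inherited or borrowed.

borrowed

If inherited, *sisiba would pass through all of Zotasan's changes:
Zotasan: *sisiba > sisibe > sisive > sisivi > sirivi  (by vowel merger, intervocalic lenition, vowel merger, rhotacism)
If borrowed from Senekar 'seseba' after the early changes, it would undergo only the recent ones:
  rule 4 (vowel merger): seseba → sisiba
  rule 5 (rhotacism): sisiba → siriba
  rule 6 (unconditioned shift): siriba → siripa
  ⇒ as a loan: siripa
Zotasan 'siripa' matches the loan outcome 'siripa', not the inherited 'sirivi' — it skipped the early Zotasan changes, so it was borrowed from Senekar.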